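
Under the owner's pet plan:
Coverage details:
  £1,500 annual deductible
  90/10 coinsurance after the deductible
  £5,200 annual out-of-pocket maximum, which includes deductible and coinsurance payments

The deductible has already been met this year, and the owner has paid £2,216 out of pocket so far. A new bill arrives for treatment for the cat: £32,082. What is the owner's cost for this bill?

The deductible is already satisfied, so the full bill goes to coinsurance.
10% of £32,082 = £3,208.20 falls to the owner.
Adding £3,208.20 to the £2,216 already spent would give £5,424.20, which exceeds the £5,200 cap; the owner pays just £5,200 − £2,216 = £2,984.

£2,984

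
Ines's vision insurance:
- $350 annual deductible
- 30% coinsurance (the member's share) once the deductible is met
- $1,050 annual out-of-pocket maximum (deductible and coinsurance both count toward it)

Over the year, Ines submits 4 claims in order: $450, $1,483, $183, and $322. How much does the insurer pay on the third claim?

Claim 1 — $450: $350 to deductible, leaving $100; coinsurance $100 × 30% = $30. Member pays $380; OOP now $380. Plan pays $450 − $380 = $70.
Claim 2 — $1,483: deductible already satisfied, so member's share is 30% × $1,483 = $444.90. Member pays $444.90; OOP now $824.90. Insurer: $1,483 − $444.90 = $1,038.10.
Claim 3 — $183: deductible met; 30% of $183 = $54.90. Member pays $54.90; OOP now $879.80. Insurer: $183 − $54.90 = $128.10.

$128.10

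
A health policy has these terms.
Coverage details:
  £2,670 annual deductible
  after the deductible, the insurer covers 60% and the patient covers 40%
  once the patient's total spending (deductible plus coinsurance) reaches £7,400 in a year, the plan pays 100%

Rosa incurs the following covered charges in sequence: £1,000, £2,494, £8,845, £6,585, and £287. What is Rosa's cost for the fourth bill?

£862.40

#1 (£1,000): fully absorbed by the deductible. Patient pays £1,000; OOP now £1,000.
#2 (£2,494): deductible takes £1,670, £824 remains; 40% of £824 = £329.60. Patient pays £1,999.60; OOP now £2,999.60.
#3 (£8,845): deductible already satisfied, so patient's share is 40% × £8,845 = £3,538. Cost to patient: £3,538. OOP to date £6,537.60.
#4 (£6,585): deductible already satisfied, so patient's share is 40% × £6,585 = £2,634. Adding that to £6,537.60 gives £9,171.60, past the £7,400 cap; patient pays only £7,400 − £6,537.60 = £862.40.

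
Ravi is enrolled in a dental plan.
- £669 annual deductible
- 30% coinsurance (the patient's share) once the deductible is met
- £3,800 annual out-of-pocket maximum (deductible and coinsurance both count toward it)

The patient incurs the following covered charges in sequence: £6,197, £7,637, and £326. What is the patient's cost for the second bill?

£1,472.60

Claim 1 — £6,197: £669 finishes the deductible; £5,528 goes to coinsurance; 30% of £5,528 = £1,658.40. Cost to patient: £2,327.40. OOP to date £2,327.40.
Claim 2 — £7,637: 30% coinsurance on £7,637 = £2,291.10. Adding that to £2,327.40 gives £4,618.50, past the £3,800 cap; patient pays only £3,800 − £2,327.40 = £1,472.60.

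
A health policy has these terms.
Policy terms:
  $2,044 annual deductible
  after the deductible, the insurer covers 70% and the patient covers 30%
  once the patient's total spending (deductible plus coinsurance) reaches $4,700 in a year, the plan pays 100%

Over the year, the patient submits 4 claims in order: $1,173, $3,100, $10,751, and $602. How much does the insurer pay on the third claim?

Bill 1, $1,173: all of it applies to the deductible. Patient owes $1,173 (running OOP $1,173). Insurer: $1,173 − $1,173 = $0.
Bill 2, $3,100: deductible takes $871, $2,229 remains; 30% of $2,229 = $668.70. Patient owes $1,539.70 (running OOP $2,712.70). Plan pays $3,100 − $1,539.70 = $1,560.30.
Bill 3, $10,751: deductible met; 30% of $10,751 = $3,225.30. That would push OOP to $5,938, over the $4,700 cap, so patient pays $4,700 − $2,712.70 = $1,987.30. Plan pays $10,751 − $1,987.30 = $8,763.70.

$8,763.70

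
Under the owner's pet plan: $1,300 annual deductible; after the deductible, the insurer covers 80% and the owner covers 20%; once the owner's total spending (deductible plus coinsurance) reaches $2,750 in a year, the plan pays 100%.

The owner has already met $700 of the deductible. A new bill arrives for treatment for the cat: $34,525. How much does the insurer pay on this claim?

$32,475

Remaining deductible: $1,300 − $700 = $600.
The remaining $33,925 (= $34,525 − $600) moves to coinsurance.
20% of $33,925 = $6,785 falls to the owner.
Owner responsibility before any cap: $600 + $6,785 = $7,385.
Adding $7,385 to the $700 already spent would give $8,085, which exceeds the $2,750 cap; the owner pays just $2,750 − $700 = $2,050.
The insurer covers the remainder: $34,525 − $2,050 = $32,475.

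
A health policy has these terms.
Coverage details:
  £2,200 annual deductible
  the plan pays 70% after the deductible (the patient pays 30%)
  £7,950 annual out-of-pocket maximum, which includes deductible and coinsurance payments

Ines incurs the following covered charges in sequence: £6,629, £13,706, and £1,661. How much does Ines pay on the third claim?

£309.50

Claim 1 (£6,629): £2,200 finishes the deductible; £4,429 goes to coinsurance; patient's 30% is £1,328.70. Patient pays £3,528.70; OOP now £3,528.70.
Claim 2 (£13,706): 30% coinsurance on £13,706 = £4,111.80. Cost to patient: £4,111.80. OOP to date £7,640.50.
Claim 3 (£1,661): deductible already satisfied, so patient's share is 30% × £1,661 = £498.30. Adding that to £7,640.50 gives £8,138.80, past the £7,950 cap; patient pays only £7,950 − £7,640.50 = £309.50.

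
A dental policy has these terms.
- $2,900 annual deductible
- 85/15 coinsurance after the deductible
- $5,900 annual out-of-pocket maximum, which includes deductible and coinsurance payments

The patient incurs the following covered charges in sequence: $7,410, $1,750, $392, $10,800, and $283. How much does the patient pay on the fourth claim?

$1,620

#1 ($7,410): deductible takes $2,900, $4,510 remains; coinsurance $4,510 × 15% = $676.50. Patient owes $3,576.50 (running OOP $3,576.50).
#2 ($1,750): deductible met; 15% of $1,750 = $262.50. Patient owes $262.50 (running OOP $3,839).
#3 ($392): deductible already satisfied, so patient's share is 15% × $392 = $58.80. Patient pays $58.80; OOP now $3,897.80.
#4 ($10,800): 15% coinsurance on $10,800 = $1,620. Patient owes $1,620 (running OOP $5,517.80).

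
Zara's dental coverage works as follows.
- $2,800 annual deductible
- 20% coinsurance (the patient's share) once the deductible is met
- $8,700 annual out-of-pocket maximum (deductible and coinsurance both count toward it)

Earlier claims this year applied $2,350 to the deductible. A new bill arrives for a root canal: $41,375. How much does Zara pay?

Remaining deductible: $2,800 − $2,350 = $450.
That leaves $41,375 − $450 = $40,925 for coinsurance.
20% of $40,925 = $8,185 falls to the patient.
So the patient owes $450 + $8,185 = $8,635 before any cap.
That would bring total out-of-pocket to $10,985, past the $8,700 cap. The patient is capped at $8,700 − $2,350 = $6,350 on this claim.

$6,350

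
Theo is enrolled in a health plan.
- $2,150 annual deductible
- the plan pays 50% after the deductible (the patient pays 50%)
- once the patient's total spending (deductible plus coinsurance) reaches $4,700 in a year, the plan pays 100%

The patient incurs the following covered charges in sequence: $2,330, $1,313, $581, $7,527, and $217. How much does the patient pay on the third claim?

#1 ($2,330): deductible takes $2,150, $180 remains; patient's 50% is $90. Cost to patient: $2,240. OOP to date $2,240.
#2 ($1,313): deductible already satisfied, so patient's share is 50% × $1,313 = $656.50. Cost to patient: $656.50. OOP to date $2,896.50.
#3 ($581): deductible met; 50% of $581 = $290.50. Patient pays $290.50; OOP now $3,187.

$290.50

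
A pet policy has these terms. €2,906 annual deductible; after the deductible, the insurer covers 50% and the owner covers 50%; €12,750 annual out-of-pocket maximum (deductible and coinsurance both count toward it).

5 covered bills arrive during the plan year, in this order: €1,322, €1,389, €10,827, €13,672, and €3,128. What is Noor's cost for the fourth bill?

€4,528

Bill 1, €1,322: all of it applies to the deductible. Cost to owner: €1,322. OOP to date €1,322.
Bill 2, €1,389: fully absorbed by the deductible. Owner owes €1,389 (running OOP €2,711).
Bill 3, €10,827: €195 finishes the deductible; €10,632 goes to coinsurance; 50% of €10,632 = €5,316. Owner pays €5,511; OOP now €8,222.
Bill 4, €13,672: 50% coinsurance on €13,672 = €6,836. That would push OOP to €15,058, over the €12,750 cap, so owner pays €12,750 − €8,222 = €4,528.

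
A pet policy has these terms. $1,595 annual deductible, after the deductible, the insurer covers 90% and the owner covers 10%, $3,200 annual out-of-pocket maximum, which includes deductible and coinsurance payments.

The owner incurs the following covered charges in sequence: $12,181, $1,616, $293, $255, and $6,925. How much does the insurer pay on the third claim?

Claim 1 ($12,181): $1,595 finishes the deductible; $10,586 goes to coinsurance; coinsurance $10,586 × 10% = $1,058.60. Owner owes $2,653.60 (running OOP $2,653.60). Insurer: $12,181 − $2,653.60 = $9,527.40.
Claim 2 ($1,616): 10% coinsurance on $1,616 = $161.60. Cost to owner: $161.60. OOP to date $2,815.20. Insurer: $1,616 − $161.60 = $1,454.40.
Claim 3 ($293): 10% coinsurance on $293 = $29.30. Owner owes $29.30 (running OOP $2,844.50). Insurer: $293 − $29.30 = $263.70.

$263.70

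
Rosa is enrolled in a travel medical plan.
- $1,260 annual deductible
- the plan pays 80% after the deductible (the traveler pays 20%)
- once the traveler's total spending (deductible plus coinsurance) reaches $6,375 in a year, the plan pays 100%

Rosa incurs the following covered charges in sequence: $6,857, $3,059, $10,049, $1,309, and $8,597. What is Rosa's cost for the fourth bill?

#1 ($6,857): $1,260 finishes the deductible; $5,597 goes to coinsurance; 20% of $5,597 = $1,119.40. Traveler pays $2,379.40; OOP now $2,379.40.
#2 ($3,059): deductible met; 20% of $3,059 = $611.80. Traveler pays $611.80; OOP now $2,991.20.
#3 ($10,049): 20% coinsurance on $10,049 = $2,009.80. Cost to traveler: $2,009.80. OOP to date $5,001.
#4 ($1,309): 20% coinsurance on $1,309 = $261.80. Cost to traveler: $261.80. OOP to date $5,262.80.

$261.80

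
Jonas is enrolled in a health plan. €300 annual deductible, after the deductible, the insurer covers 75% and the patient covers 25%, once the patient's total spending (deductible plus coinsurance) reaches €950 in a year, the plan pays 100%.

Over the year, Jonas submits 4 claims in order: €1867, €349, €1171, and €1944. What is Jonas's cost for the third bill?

€171

Bill 1, €1867: €300 finishes the deductible; €1567 goes to coinsurance; coinsurance €1567 × 25% = €391.75. Cost to patient: €691.75. OOP to date €691.75.
Bill 2, €349: deductible met; 25% of €349 = €87.25. Patient pays €87.25; OOP now €779.
Bill 3, €1171: deductible already satisfied, so patient's share is 25% × €1171 = €292.75. OOP would hit €1071.75 > €950, so the cap limits the patient to €950 − €779 = €171.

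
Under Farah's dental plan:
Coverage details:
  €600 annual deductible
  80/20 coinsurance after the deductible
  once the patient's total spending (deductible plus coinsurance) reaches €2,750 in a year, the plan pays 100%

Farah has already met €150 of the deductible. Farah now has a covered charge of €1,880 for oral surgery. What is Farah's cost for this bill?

Remaining deductible: €600 − €150 = €450.
The remaining €1,430 (= €1,880 − €450) moves to coinsurance.
Patient's 20% share of €1,430 is €286.
So the patient owes €450 + €286 = €736 before any cap.
Total out-of-pocket so far would be €150 + €736 = €886, below the €2,750 cap — no reduction.

€736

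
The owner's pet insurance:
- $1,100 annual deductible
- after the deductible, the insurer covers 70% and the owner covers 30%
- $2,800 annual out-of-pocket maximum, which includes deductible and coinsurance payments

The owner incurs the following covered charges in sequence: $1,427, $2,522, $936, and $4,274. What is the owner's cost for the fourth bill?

$564.50

Claim 1 — $1,427: $1,100 to deductible, leaving $327; coinsurance $327 × 30% = $98.10. Owner owes $1,198.10 (running OOP $1,198.10).
Claim 2 — $2,522: deductible already satisfied, so owner's share is 30% × $2,522 = $756.60. Owner pays $756.60; OOP now $1,954.70.
Claim 3 — $936: deductible met; 30% of $936 = $280.80. Cost to owner: $280.80. OOP to date $2,235.50.
Claim 4 — $4,274: deductible met; 30% of $4,274 = $1,282.20. OOP would hit $3,517.70 > $2,800, so the cap limits the owner to $2,800 − $2,235.50 = $564.50.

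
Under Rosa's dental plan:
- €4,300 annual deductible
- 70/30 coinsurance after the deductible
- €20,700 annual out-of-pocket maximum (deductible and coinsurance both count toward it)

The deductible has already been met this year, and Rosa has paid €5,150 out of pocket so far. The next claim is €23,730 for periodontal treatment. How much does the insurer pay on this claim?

€16,611

The deductible is already satisfied, so the full bill goes to coinsurance.
30% of €23,730 = €7,119 falls to the patient.
Cumulative spending €5,150 + €7,119 = €12,269 stays under the €20,700 maximum.
The insurer covers the remainder: €23,730 − €7,119 = €16,611.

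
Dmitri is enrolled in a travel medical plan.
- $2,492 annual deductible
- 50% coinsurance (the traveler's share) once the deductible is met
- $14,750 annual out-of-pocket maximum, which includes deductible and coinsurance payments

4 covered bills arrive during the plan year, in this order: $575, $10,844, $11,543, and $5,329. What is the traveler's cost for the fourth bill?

$2,023

Claim 1 — $575: all of it applies to the deductible. Traveler owes $575 (running OOP $575).
Claim 2 — $10,844: deductible takes $1,917, $8,927 remains; coinsurance $8,927 × 50% = $4,463.50. Traveler owes $6,380.50 (running OOP $6,955.50).
Claim 3 — $11,543: 50% coinsurance on $11,543 = $5,771.50. Traveler pays $5,771.50; OOP now $12,727.
Claim 4 — $5,329: 50% coinsurance on $5,329 = $2,664.50. OOP would hit $15,391.50 > $14,750, so the cap limits the traveler to $14,750 − $12,727 = $2,023.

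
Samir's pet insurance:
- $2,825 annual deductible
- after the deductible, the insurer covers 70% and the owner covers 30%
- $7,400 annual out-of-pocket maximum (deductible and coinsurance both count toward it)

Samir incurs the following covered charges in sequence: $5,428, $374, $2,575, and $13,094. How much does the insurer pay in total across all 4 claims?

#1 ($5,428): $2,825 to deductible, leaving $2,603; coinsurance $2,603 × 30% = $780.90. Owner owes $3,605.90 (running OOP $3,605.90). Plan pays $5,428 − $3,605.90 = $1,822.10.
#2 ($374): 30% coinsurance on $374 = $112.20. Owner pays $112.20; OOP now $3,718.10. Insurer: $374 − $112.20 = $261.80.
#3 ($2,575): deductible already satisfied, so owner's share is 30% × $2,575 = $772.50. Owner pays $772.50; OOP now $4,490.60. Plan pays $2,575 − $772.50 = $1,802.50.
#4 ($13,094): 30% coinsurance on $13,094 = $3,928.20. That would push OOP to $8,418.80, over the $7,400 cap, so owner pays $7,400 − $4,490.60 = $2,909.40. Plan pays $13,094 − $2,909.40 = $10,184.60.
Insurer total = bills − owner's total = $21,471 − $7,400 = $14,071.

$14,071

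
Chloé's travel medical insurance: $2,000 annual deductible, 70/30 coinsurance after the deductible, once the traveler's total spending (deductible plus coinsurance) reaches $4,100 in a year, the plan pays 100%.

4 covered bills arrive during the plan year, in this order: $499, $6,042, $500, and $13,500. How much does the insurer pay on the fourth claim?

$12,912.30

Claim 1 ($499): entire amount goes to the deductible. Traveler pays $499; OOP now $499. Insurer: $499 − $499 = $0.
Claim 2 ($6,042): $1,501 to deductible, leaving $4,541; 30% of $4,541 = $1,362.30. Cost to traveler: $2,863.30. OOP to date $3,362.30. Plan pays $6,042 − $2,863.30 = $3,178.70.
Claim 3 ($500): deductible met; 30% of $500 = $150. Traveler owes $150 (running OOP $3,512.30). Insurer: $500 − $150 = $350.
Claim 4 ($13,500): deductible already satisfied, so traveler's share is 30% × $13,500 = $4,050. OOP would hit $7,562.30 > $4,100, so the cap limits the traveler to $4,100 − $3,512.30 = $587.70. Insurer: $13,500 − $587.70 = $12,912.30.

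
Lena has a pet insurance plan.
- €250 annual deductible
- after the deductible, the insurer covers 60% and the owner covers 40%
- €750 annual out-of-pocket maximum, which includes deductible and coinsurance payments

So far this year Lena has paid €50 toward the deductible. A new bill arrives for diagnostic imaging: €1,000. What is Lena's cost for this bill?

€520

Deductible still to meet: €250 − €50 = €200.
That leaves €1,000 − €200 = €800 for coinsurance.
Coinsurance: €800 × 40% = €320.
So the owner owes €200 + €320 = €520 before any cap.
Total out-of-pocket so far would be €50 + €520 = €570, below the €750 cap — no reduction.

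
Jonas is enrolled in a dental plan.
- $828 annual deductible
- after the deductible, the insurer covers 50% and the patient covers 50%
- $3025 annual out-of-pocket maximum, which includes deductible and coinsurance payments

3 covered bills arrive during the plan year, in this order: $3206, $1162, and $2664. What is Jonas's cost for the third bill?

Bill 1, $3206: deductible takes $828, $2378 remains; coinsurance $2378 × 50% = $1189. Patient owes $2017 (running OOP $2017).
Bill 2, $1162: deductible met; 50% of $1162 = $581. Cost to patient: $581. OOP to date $2598.
Bill 3, $2664: deductible already satisfied, so patient's share is 50% × $2664 = $1332. OOP would hit $3930 > $3025, so the cap limits the patient to $3025 − $2598 = $427.

$427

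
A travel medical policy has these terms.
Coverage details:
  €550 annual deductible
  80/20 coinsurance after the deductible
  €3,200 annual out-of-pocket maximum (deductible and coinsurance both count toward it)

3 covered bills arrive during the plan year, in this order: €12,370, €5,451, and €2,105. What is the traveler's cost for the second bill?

Claim 1 (€12,370): €550 to deductible, leaving €11,820; traveler's 20% is €2,364. Traveler owes €2,914 (running OOP €2,914).
Claim 2 (€5,451): deductible already satisfied, so traveler's share is 20% × €5,451 = €1,090.20. Adding that to €2,914 gives €4,004.20, past the €3,200 cap; traveler pays only €3,200 − €2,914 = €286.

€286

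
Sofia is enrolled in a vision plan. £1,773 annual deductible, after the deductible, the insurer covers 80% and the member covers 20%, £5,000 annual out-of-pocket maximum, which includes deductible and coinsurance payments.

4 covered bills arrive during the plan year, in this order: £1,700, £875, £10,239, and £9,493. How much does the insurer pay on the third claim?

£8,191.20

#1 (£1,700): entire amount goes to the deductible. Member pays £1,700; OOP now £1,700. Insurer: £1,700 − £1,700 = £0.
#2 (£875): deductible takes £73, £802 remains; coinsurance £802 × 20% = £160.40. Cost to member: £233.40. OOP to date £1,933.40. Plan pays £875 − £233.40 = £641.60.
#3 (£10,239): 20% coinsurance on £10,239 = £2,047.80. Member owes £2,047.80 (running OOP £3,981.20). Plan pays £10,239 − £2,047.80 = £8,191.20.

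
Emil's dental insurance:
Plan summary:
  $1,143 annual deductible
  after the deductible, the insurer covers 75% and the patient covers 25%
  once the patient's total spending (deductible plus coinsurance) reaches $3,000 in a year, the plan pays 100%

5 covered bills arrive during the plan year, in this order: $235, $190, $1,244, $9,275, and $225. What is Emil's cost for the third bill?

$849.50

Claim 1 — $235: all of it applies to the deductible. Patient pays $235; OOP now $235.
Claim 2 — $190: entire amount goes to the deductible. Cost to patient: $190. OOP to date $425.
Claim 3 — $1,244: $718 to deductible, leaving $526; 25% of $526 = $131.50. Patient owes $849.50 (running OOP $1,274.50).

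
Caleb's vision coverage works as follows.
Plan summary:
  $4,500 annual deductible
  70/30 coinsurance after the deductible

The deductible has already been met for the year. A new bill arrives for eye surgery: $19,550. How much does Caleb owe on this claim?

With the deductible met, the entire $19,550 is subject to coinsurance.
Member's 30% share of $19,550 is $5,865.

$5,865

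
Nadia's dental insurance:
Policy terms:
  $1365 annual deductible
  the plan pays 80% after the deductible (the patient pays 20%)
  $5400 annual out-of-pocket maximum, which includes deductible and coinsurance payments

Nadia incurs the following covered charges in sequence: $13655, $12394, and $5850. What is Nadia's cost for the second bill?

$1577

Bill 1, $13655: $1365 to deductible, leaving $12290; coinsurance $12290 × 20% = $2458. Patient owes $3823 (running OOP $3823).
Bill 2, $12394: deductible already satisfied, so patient's share is 20% × $12394 = $2478.80. OOP would hit $6301.80 > $5400, so the cap limits the patient to $5400 − $3823 = $1577.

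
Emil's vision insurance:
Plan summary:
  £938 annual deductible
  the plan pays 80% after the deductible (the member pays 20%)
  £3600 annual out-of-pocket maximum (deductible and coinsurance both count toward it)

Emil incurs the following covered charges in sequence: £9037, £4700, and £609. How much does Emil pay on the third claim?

#1 (£9037): £938 finishes the deductible; £8099 goes to coinsurance; member's 20% is £1619.80. Member pays £2557.80; OOP now £2557.80.
#2 (£4700): deductible already satisfied, so member's share is 20% × £4700 = £940. Member pays £940; OOP now £3497.80.
#3 (£609): 20% coinsurance on £609 = £121.80. OOP would hit £3619.60 > £3600, so the cap limits the member to £3600 − £3497.80 = £102.20.

£102.20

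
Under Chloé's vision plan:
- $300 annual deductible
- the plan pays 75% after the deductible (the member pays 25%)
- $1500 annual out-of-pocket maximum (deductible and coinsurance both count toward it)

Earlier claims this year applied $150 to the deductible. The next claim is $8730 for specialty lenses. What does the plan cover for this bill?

Deductible still to meet: $300 − $150 = $150.
The remaining $8580 (= $8730 − $150) moves to coinsurance.
25% of $8580 = $2145 falls to the member.
That puts the member's cost at $150 + $2145 = $2295 before any cap.
Year-to-date out-of-pocket would reach $150 + $2295 = $2445, above the $1500 maximum, so the member pays only $1500 − $150 = $1350.
The plan picks up $8730 − $1350 = $7380.

$7380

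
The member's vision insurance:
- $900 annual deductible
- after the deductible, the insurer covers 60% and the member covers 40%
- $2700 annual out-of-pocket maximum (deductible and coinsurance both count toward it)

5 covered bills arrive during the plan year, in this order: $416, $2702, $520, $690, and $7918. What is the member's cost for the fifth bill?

$428.80

Claim 1 ($416): all of it applies to the deductible. Member pays $416; OOP now $416.
Claim 2 ($2702): deductible takes $484, $2218 remains; member's 40% is $887.20. Member pays $1371.20; OOP now $1787.20.
Claim 3 ($520): deductible met; 40% of $520 = $208. Member pays $208; OOP now $1995.20.
Claim 4 ($690): deductible already satisfied, so member's share is 40% × $690 = $276. Cost to member: $276. OOP to date $2271.20.
Claim 5 ($7918): deductible already satisfied, so member's share is 40% × $7918 = $3167.20. That would push OOP to $5438.40, over the $2700 cap, so member pays $2700 − $2271.20 = $428.80.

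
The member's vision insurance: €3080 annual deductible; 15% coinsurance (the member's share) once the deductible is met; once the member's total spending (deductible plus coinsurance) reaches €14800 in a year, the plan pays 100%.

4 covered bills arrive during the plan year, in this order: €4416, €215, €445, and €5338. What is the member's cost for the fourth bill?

€800.70

#1 (€4416): €3080 finishes the deductible; €1336 goes to coinsurance; coinsurance €1336 × 15% = €200.40. Member pays €3280.40; OOP now €3280.40.
#2 (€215): 15% coinsurance on €215 = €32.25. Member pays €32.25; OOP now €3312.65.
#3 (€445): deductible already satisfied, so member's share is 15% × €445 = €66.75. Cost to member: €66.75. OOP to date €3379.40.
#4 (€5338): 15% coinsurance on €5338 = €800.70. Member owes €800.70 (running OOP €4180.10).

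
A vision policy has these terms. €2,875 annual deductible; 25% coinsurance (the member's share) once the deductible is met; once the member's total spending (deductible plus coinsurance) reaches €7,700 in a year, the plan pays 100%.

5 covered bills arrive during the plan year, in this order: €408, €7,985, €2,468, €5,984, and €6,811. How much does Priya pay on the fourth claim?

Claim 1 — €408: entire amount goes to the deductible. Member pays €408; OOP now €408.
Claim 2 — €7,985: €2,467 to deductible, leaving €5,518; 25% of €5,518 = €1,379.50. Member pays €3,846.50; OOP now €4,254.50.
Claim 3 — €2,468: deductible already satisfied, so member's share is 25% × €2,468 = €617. Member owes €617 (running OOP €4,871.50).
Claim 4 — €5,984: deductible already satisfied, so member's share is 25% × €5,984 = €1,496. Member owes €1,496 (running OOP €6,367.50).

€1,496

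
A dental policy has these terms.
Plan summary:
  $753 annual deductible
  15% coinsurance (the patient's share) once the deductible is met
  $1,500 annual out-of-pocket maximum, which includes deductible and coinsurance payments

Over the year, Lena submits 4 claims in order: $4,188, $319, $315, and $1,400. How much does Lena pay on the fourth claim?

$136.65

#1 ($4,188): deductible takes $753, $3,435 remains; coinsurance $3,435 × 15% = $515.25. Cost to patient: $1,268.25. OOP to date $1,268.25.
#2 ($319): 15% coinsurance on $319 = $47.85. Cost to patient: $47.85. OOP to date $1,316.10.
#3 ($315): 15% coinsurance on $315 = $47.25. Patient owes $47.25 (running OOP $1,363.35).
#4 ($1,400): deductible already satisfied, so patient's share is 15% × $1,400 = $210. Adding that to $1,363.35 gives $1,573.35, past the $1,500 cap; patient pays only $1,500 − $1,363.35 = $136.65.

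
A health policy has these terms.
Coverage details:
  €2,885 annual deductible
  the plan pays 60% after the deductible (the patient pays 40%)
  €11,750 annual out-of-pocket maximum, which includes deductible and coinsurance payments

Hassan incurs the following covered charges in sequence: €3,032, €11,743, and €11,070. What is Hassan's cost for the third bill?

Claim 1 (€3,032): €2,885 to deductible, leaving €147; coinsurance €147 × 40% = €58.80. Patient pays €2,943.80; OOP now €2,943.80.
Claim 2 (€11,743): 40% coinsurance on €11,743 = €4,697.20. Cost to patient: €4,697.20. OOP to date €7,641.
Claim 3 (€11,070): deductible already satisfied, so patient's share is 40% × €11,070 = €4,428. That would push OOP to €12,069, over the €11,750 cap, so patient pays €11,750 − €7,641 = €4,109.

€4,109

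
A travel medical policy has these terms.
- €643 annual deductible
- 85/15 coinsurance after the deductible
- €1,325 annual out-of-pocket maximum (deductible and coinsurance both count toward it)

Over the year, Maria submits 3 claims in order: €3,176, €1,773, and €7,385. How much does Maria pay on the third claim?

Bill 1, €3,176: deductible takes €643, €2,533 remains; 15% of €2,533 = €379.95. Traveler pays €1,022.95; OOP now €1,022.95.
Bill 2, €1,773: deductible met; 15% of €1,773 = €265.95. Traveler owes €265.95 (running OOP €1,288.90).
Bill 3, €7,385: deductible already satisfied, so traveler's share is 15% × €7,385 = €1,107.75. OOP would hit €2,396.65 > €1,325, so the cap limits the traveler to €1,325 − €1,288.90 = €36.10.

€36.10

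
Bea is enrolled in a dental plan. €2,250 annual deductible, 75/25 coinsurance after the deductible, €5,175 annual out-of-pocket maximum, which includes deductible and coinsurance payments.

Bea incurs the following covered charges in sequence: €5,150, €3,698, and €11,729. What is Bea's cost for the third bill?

€1,275.50

Bill 1, €5,150: €2,250 to deductible, leaving €2,900; coinsurance €2,900 × 25% = €725. Patient owes €2,975 (running OOP €2,975).
Bill 2, €3,698: deductible met; 25% of €3,698 = €924.50. Patient pays €924.50; OOP now €3,899.50.
Bill 3, €11,729: deductible met; 25% of €11,729 = €2,932.25. That would push OOP to €6,831.75, over the €5,175 cap, so patient pays €5,175 − €3,899.50 = €1,275.50.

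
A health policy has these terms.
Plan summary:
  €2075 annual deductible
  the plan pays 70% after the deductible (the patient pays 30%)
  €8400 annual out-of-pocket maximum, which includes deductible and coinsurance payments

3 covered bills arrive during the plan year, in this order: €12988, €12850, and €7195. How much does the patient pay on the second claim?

€3051.10

Bill 1, €12988: €2075 to deductible, leaving €10913; 30% of €10913 = €3273.90. Cost to patient: €5348.90. OOP to date €5348.90.
Bill 2, €12850: deductible met; 30% of €12850 = €3855. OOP would hit €9203.90 > €8400, so the cap limits the patient to €8400 − €5348.90 = €3051.10.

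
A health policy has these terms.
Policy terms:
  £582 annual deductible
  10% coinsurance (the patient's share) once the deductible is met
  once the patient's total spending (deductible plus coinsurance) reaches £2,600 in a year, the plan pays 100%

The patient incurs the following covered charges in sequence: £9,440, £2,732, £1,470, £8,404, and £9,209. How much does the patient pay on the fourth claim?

Claim 1 (£9,440): deductible takes £582, £8,858 remains; 10% of £8,858 = £885.80. Patient owes £1,467.80 (running OOP £1,467.80).
Claim 2 (£2,732): deductible already satisfied, so patient's share is 10% × £2,732 = £273.20. Cost to patient: £273.20. OOP to date £1,741.
Claim 3 (£1,470): 10% coinsurance on £1,470 = £147. Patient owes £147 (running OOP £1,888).
Claim 4 (£8,404): deductible met; 10% of £8,404 = £840.40. Adding that to £1,888 gives £2,728.40, past the £2,600 cap; patient pays only £2,600 − £1,888 = £712.

£712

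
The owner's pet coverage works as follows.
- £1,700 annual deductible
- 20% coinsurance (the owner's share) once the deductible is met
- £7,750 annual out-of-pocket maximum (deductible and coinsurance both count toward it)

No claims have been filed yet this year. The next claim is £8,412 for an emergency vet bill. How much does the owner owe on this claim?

Deductible not yet touched, so the first £1,700 of the bill goes to the deductible.
The remaining £6,712 (= £8,412 − £1,700) moves to coinsurance.
Owner's 20% share of £6,712 is £1,342.40.
Owner responsibility before any cap: £1,700 + £1,342.40 = £3,042.40.
Year-to-date out-of-pocket becomes £0 + £3,042.40 = £3,042.40, still under the £7,750 maximum, so no cap applies.

£3,042.40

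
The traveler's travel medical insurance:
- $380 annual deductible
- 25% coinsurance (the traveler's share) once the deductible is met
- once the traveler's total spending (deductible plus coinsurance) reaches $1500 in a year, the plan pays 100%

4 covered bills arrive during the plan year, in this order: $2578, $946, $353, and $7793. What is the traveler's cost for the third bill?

Claim 1 — $2578: $380 finishes the deductible; $2198 goes to coinsurance; traveler's 25% is $549.50. Traveler pays $929.50; OOP now $929.50.
Claim 2 — $946: 25% coinsurance on $946 = $236.50. Traveler pays $236.50; OOP now $1166.
Claim 3 — $353: deductible met; 25% of $353 = $88.25. Traveler owes $88.25 (running OOP $1254.25).

$88.25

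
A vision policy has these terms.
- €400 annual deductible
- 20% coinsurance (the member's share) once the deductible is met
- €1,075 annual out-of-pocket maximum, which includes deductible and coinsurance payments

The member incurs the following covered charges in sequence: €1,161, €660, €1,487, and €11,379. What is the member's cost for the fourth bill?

Claim 1 — €1,161: €400 to deductible, leaving €761; coinsurance €761 × 20% = €152.20. Member pays €552.20; OOP now €552.20.
Claim 2 — €660: 20% coinsurance on €660 = €132. Cost to member: €132. OOP to date €684.20.
Claim 3 — €1,487: 20% coinsurance on €1,487 = €297.40. Cost to member: €297.40. OOP to date €981.60.
Claim 4 — €11,379: deductible met; 20% of €11,379 = €2,275.80. That would push OOP to €3,257.40, over the €1,075 cap, so member pays €1,075 − €981.60 = €93.40.

€93.40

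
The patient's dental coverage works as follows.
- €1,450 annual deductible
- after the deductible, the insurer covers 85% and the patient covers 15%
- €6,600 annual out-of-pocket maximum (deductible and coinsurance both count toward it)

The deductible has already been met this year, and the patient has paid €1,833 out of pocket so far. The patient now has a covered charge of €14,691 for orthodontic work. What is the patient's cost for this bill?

€2,203.65

The deductible is already satisfied, so the full bill goes to coinsurance.
Coinsurance: €14,691 × 15% = €2,203.65.
Cumulative spending €1,833 + €2,203.65 = €4,036.65 stays under the €6,600 maximum.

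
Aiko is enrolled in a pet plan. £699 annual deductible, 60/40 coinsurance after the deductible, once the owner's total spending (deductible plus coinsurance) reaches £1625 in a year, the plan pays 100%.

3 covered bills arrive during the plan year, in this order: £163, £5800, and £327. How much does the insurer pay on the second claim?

£4338

Claim 1 (£163): entire amount goes to the deductible. Owner pays £163; OOP now £163. Insurer: £163 − £163 = £0.
Claim 2 (£5800): deductible takes £536, £5264 remains; owner's 40% is £2105.60. Deductible plus coinsurance: £536 + £2105.60 = £2641.60. OOP would hit £2804.60 > £1625, so the cap limits the owner to £1625 − £163 = £1462. Plan pays £5800 − £1462 = £4338.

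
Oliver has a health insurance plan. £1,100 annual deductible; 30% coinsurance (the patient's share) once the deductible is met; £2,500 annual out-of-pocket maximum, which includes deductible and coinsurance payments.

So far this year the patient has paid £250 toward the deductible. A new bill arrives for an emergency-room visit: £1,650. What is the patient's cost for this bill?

Deductible still to meet: £1,100 − £250 = £850.
The remaining £800 (= £1,650 − £850) moves to coinsurance.
Coinsurance: £800 × 30% = £240.
So the patient owes £850 + £240 = £1,090 before any cap.
Cumulative spending £250 + £1,090 = £1,340 stays under the £2,500 maximum.

£1,090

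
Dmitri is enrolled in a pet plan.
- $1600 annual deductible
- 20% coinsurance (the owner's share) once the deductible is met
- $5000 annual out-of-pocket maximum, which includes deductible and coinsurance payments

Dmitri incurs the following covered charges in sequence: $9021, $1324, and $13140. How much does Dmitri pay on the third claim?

Claim 1 — $9021: $1600 finishes the deductible; $7421 goes to coinsurance; owner's 20% is $1484.20. Cost to owner: $3084.20. OOP to date $3084.20.
Claim 2 — $1324: 20% coinsurance on $1324 = $264.80. Owner pays $264.80; OOP now $3349.
Claim 3 — $13140: 20% coinsurance on $13140 = $2628. OOP would hit $5977 > $5000, so the cap limits the owner to $5000 − $3349 = $1651.

$1651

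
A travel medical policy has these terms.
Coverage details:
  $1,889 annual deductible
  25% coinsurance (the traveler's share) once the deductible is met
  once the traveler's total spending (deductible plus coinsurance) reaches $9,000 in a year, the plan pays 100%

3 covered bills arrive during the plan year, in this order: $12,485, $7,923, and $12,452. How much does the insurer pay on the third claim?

$9,970.75

Claim 1 ($12,485): $1,889 finishes the deductible; $10,596 goes to coinsurance; 25% of $10,596 = $2,649. Traveler pays $4,538; OOP now $4,538. Plan pays $12,485 − $4,538 = $7,947.
Claim 2 ($7,923): deductible met; 25% of $7,923 = $1,980.75. Traveler pays $1,980.75; OOP now $6,518.75. Insurer: $7,923 − $1,980.75 = $5,942.25.
Claim 3 ($12,452): 25% coinsurance on $12,452 = $3,113. OOP would hit $9,631.75 > $9,000, so the cap limits the traveler to $9,000 − $6,518.75 = $2,481.25. Insurer: $12,452 − $2,481.25 = $9,970.75.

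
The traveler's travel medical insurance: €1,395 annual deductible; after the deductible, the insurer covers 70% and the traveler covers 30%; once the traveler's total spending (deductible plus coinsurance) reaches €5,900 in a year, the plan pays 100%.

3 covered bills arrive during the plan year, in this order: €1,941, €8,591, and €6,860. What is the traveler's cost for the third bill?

€1,763.90

Claim 1 — €1,941: €1,395 finishes the deductible; €546 goes to coinsurance; 30% of €546 = €163.80. Traveler pays €1,558.80; OOP now €1,558.80.
Claim 2 — €8,591: deductible met; 30% of €8,591 = €2,577.30. Cost to traveler: €2,577.30. OOP to date €4,136.10.
Claim 3 — €6,860: deductible met; 30% of €6,860 = €2,058. OOP would hit €6,194.10 > €5,900, so the cap limits the traveler to €5,900 − €4,136.10 = €1,763.90.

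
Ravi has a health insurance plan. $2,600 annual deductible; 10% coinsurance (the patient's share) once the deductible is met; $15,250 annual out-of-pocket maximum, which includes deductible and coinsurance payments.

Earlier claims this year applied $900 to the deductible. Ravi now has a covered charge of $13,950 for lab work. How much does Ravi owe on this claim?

Remaining deductible: $2,600 − $900 = $1,700.
After the $1,700 deductible portion, $13,950 − $1,700 = $12,250 is subject to coinsurance.
Patient's 10% share of $12,250 is $1,225.
Patient responsibility before any cap: $1,700 + $1,225 = $2,925.
Cumulative spending $900 + $2,925 = $3,825 stays under the $15,250 maximum.

$2,925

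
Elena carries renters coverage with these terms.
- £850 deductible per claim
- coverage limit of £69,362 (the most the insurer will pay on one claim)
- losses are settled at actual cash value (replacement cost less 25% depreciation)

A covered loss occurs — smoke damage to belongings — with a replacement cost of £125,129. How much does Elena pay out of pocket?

Actual cash value after 25% depreciation: £125,129 × 75% = £93,846.75.
Less the £850 deductible: £93,846.75 − £850 = £92,996.75.
£92,996.75 exceeds the £69,362 limit, so the insurer pays the limit: £69,362.
Tenant's share is the uncovered remainder: £125,129 − £69,362 = £55,767.

£55,767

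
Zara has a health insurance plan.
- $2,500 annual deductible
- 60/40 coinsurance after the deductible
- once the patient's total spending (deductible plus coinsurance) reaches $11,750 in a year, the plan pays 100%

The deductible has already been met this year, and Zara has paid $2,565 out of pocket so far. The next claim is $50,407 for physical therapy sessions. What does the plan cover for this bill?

With the deductible met, the entire $50,407 is subject to coinsurance.
Coinsurance: $50,407 × 40% = $20,162.80.
Year-to-date out-of-pocket would reach $2,565 + $20,162.80 = $22,727.80, above the $11,750 maximum, so the patient pays only $11,750 − $2,565 = $9,185.
Insurer pays the balance: $50,407 − $9,185 = $41,222.

$41,222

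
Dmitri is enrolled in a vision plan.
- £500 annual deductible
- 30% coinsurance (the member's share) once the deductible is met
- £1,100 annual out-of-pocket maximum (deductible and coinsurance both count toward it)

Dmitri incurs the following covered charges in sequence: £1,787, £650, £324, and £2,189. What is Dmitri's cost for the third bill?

£18.90

Claim 1 — £1,787: deductible takes £500, £1,287 remains; 30% of £1,287 = £386.10. Member pays £886.10; OOP now £886.10.
Claim 2 — £650: deductible already satisfied, so member's share is 30% × £650 = £195. Cost to member: £195. OOP to date £1,081.10.
Claim 3 — £324: deductible already satisfied, so member's share is 30% × £324 = £97.20. OOP would hit £1,178.30 > £1,100, so the cap limits the member to £1,100 − £1,081.10 = £18.90.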